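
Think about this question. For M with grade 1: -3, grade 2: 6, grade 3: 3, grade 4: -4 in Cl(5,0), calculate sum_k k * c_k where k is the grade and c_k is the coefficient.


Grade-weighted sum = sum of grade_k * coefficient_k
1*(-3) = -3
2*6 = 12
3*3 = 9
4*(-4) = -16
Total = -3 + 12 + 9 + (-16) = 2


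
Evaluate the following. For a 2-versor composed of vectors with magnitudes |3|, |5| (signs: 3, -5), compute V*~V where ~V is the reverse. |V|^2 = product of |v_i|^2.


Each vector v_i has |v_i|^2 = s_i^2
Squared scales: 3^2 = 9, (-5)^2 = 25
|V|^2 = 9 * 25
= 225


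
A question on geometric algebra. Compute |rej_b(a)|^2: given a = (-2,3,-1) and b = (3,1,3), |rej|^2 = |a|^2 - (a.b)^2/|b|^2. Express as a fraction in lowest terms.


|a|^2 = (-2)^2 + 3^2 + (-1)^2 = 14
|b|^2 = 3^2 + 1^2 + 3^2 = 19
a . b = (-2)*3 + 3*1 + (-1)*3 = -6
(a.b)^2 = (-6)^2 = 36
|rej|^2 = 14 - 36/19
= (266 - 36)/19
= 230/19
In lowest terms: 230/19


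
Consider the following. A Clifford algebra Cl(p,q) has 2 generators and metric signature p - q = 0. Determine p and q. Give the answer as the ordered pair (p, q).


We need p + q = 2 and p - q = 0.
Adding: 2p = 2 + 0 = 2, so p = 1.
Then q = 2 - 1 = 1.
(p, q) = (1, 1)


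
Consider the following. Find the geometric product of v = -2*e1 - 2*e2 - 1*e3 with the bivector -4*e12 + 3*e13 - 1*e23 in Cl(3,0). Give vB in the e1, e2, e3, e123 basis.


vB has grade-1 (vector) and grade-3 (trivector) parts: vB = (v _| B) + (v ^ B).
Vector part <vB>_1:
  e1: -v2*b12 - v3*b13 = -(-2)*(-4) - (-1)*(3) = -5
  e2: v1*b12 - v3*b23 = (-2)*(-4) - (-1)*(-1) = 7
  e3: v1*b13 + v2*b23 = (-2)*(3) + (-2)*(-1) = -4
Trivector part <vB>_3:
  e123: v1*b23 - v2*b13 + v3*b12 = (-2)*(-1) - (-2)*(3) + (-1)*(-4) = 12
vB = -5*e1 + 7*e2 - 4*e3 + 12*e123


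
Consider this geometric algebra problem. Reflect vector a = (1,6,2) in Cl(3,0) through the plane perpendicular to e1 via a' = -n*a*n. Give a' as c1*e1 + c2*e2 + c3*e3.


Reflection formula: a' = -n*a*n, with n = e1 (unit vector, n^2 = 1).
For reflection through hyperplane perp to e1:
The component along e1 flips sign, others stay.
a = (1, 6, 2)
a' = (-1, 6, 2)
a' = -1*e1 + 6*e2 + 2*e3


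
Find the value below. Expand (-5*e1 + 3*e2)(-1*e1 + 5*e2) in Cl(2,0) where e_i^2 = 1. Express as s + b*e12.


Expand: (-5*e1 + 3*e2)(-1*e1 + 5*e2)
= (-5)*(-1)*e1e1 + (-5)*5*e1e2 + 3*(-1)*e2e1 + 3*5*e2e2
Using e1^2 = e2^2 = 1, e2e1 = -e1e2:
Scalar part s = (-5)*(-1) + 3*5 = 5 + 15 = 20
Bivector part b = (-5)*5 - 3*(-1) = -25 - (-3) = -22
uv = 20 - 22*e12


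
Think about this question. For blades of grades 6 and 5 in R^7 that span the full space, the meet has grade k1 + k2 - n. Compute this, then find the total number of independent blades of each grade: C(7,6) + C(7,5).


Meet grade = grade(A) + grade(B) - n
= 6 + 5 - 7 = 4
C(7,6) = 7
C(7,5) = 21
dim_A + dim_B = 7 + 21 = 28


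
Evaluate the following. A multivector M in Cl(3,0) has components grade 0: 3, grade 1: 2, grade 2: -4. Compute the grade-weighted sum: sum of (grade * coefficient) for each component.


Grade-weighted sum = sum of grade_k * coefficient_k
0*3 = 0
1*2 = 2
2*(-4) = -8
Total = 0 + 2 + (-8) = -6


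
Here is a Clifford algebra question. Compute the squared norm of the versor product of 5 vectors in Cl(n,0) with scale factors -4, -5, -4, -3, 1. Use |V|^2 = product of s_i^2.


Each vector v_i has |v_i|^2 = s_i^2
Squared scales: (-4)^2 = 16, (-5)^2 = 25, (-4)^2 = 16, (-3)^2 = 9, 1^2 = 1
|V|^2 = 16 * 25 * 16 * 9 * 1
= 57600


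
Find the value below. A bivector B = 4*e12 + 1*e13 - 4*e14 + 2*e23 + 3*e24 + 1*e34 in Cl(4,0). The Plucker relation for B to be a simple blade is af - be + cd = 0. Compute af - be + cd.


Plucker relation: af - be + cd
a*f = 4*1 = 4
b*e = 1*3 = 3
c*d = (-4)*2 = -8
af - be + cd = 4 - 3 + (-8)
= -7


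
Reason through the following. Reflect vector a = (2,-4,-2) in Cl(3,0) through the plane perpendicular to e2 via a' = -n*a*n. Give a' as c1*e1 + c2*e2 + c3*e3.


Reflection formula: a' = -n*a*n, with n = e2 (unit vector, n^2 = 1).
For reflection through hyperplane perp to e2:
The component along e2 flips sign, others stay.
a = (2, -4, -2)
a' = (2, 4, -2)
a' = 2*e1 + 4*e2 - 2*e3


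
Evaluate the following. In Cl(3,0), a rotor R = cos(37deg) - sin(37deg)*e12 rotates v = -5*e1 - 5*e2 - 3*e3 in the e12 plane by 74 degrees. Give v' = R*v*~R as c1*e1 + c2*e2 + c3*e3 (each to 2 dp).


Rotor R = cos(37deg) - sin(37deg)*e12
Rotation angle theta = 2 * 37 = 74 degrees in the e12 plane (e1 -> e2).
The component perpendicular to the plane (e3) is invariant: v'_3 = v3 = -3.00
cos(74deg) = 0.2756, sin(74deg) = 0.9613
v'_1 = v1*cos(theta) - v2*sin(theta) = -5*0.2756 - (-5)*0.9613 = 3.43
v'_2 = v1*sin(theta) + v2*cos(theta) = -5*0.9613 + (-5)*0.2756 = -6.18
v' = 3.43*e1 - 6.18*e2 - 3.00*e3


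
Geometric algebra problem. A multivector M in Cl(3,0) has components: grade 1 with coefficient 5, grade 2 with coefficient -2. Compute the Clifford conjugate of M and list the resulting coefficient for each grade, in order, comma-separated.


Clifford conjugate sign for grade k: (-1)^(k(k+1)/2)
Grade 1: (-1)^(1*2/2) = (-1)^1 = -1, coeff 5 -> -5
Grade 2: (-1)^(2*3/2) = (-1)^3 = -1, coeff -2 -> 2
Conjugated coefficients: -5, 2


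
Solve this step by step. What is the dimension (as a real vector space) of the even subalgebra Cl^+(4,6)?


Even subalgebra dimension = 2^(n-1)
n = 4 + 6 = 10
2^(10 - 1) = 2^9 = 512
Verification: sum of C(10,k) for even k = 1 + 45 + 210 + 210 + 45 + 1 = 512
Result = 512


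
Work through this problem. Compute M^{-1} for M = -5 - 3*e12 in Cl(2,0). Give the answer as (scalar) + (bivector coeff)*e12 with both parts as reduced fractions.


M = -5 - 3*e12, where e12^2 = -1.
Since M commutes with its reverse ~M = a - b*e12, M * ~M = a^2 - b^2*e12^2 = a^2 + b^2.
So M^{-1} = ~M / (a^2 + b^2) = (a - b*e12)/(a^2 + b^2).
a^2 + b^2 = 25 + 9 = 34
Scalar part = -5/34 = -5/34
Bivector coeff = 3/34 = 3/34
M^{-1} = -5/34 + 3/34*e12


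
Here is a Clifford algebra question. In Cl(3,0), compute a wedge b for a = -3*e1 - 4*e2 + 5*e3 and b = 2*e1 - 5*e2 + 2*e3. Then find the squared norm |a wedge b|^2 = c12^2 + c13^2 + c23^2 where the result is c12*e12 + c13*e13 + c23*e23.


a wedge b = (a1*b2 - a2*b1)*e12 + (a1*b3 - a3*b1)*e13 + (a2*b3 - a3*b2)*e23
e12 coeff: (-3)*(-5) - (-4)*2 = 15 - (-8) = 23
e13 coeff: (-3)*2 - 5*2 = -6 - 10 = -16
e23 coeff: (-4)*2 - 5*(-5) = -8 - (-25) = 17
|a wedge b|^2 = 23^2 + (-16)^2 + 17^2
= 529 + 256 + 289
= 1074


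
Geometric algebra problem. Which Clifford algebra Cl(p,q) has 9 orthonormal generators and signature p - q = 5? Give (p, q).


We need p + q = 9 and p - q = 5.
Adding: 2p = 9 + 5 = 14, so p = 7.
Then q = 9 - 7 = 2.
(p, q) = (7, 2)


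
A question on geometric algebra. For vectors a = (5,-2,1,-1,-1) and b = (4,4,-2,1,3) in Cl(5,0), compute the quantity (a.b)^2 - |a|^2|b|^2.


a . b = 5*4 + (-2)*4 + 1*(-2) + (-1)*1 + (-1)*3
= 20 + (-8) + (-2) + (-1) + (-3) = 6
|a|^2 = 5^2 + (-2)^2 + 1^2 + (-1)^2 + (-1)^2 = 32
|b|^2 = 4^2 + 4^2 + (-2)^2 + 1^2 + 3^2 = 46
(a.b)^2 = 6^2 = 36
|a|^2 * |b|^2 = 32 * 46 = 1472
Result = 36 - 1472 = -1436


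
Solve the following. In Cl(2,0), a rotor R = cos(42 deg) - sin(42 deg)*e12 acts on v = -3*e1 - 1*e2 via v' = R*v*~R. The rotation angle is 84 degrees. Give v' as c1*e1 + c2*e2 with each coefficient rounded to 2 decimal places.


Rotor R = cos(42deg) - sin(42deg)*e12
Rotation angle theta = 2 * 42 = 84 degrees
v' = R*v*~R rotates v by theta.
cos(84deg) = 0.1045, sin(84deg) = 0.9945
v'_1 = -3*cos(84deg) - (-1)*sin(84deg)
= -3*0.1045 - (-1)*0.9945
= 0.68
v'_2 = -3*sin(84deg) + (-1)*cos(84deg)
= -3*0.9945 + (-1)*0.1045
= -3.09
v' = 0.68*e1 - 3.09*e2


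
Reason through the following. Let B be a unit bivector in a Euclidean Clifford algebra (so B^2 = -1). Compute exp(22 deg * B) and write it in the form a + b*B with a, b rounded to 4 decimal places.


For a unit bivector B with B^2 = -1, the exponential series gives
e^(theta*B) = cos(theta) + sin(theta)*B (the GA analogue of Euler's formula).
theta = 22 degrees = 0.383972 rad
cos(22 deg) = 0.9272
sin(22 deg) = 0.3746
exp(theta*B) = 0.9272 + 0.3746*B


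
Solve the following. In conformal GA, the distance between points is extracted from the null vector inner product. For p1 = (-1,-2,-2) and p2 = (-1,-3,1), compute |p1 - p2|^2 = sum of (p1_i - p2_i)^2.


p1 - p2 = (0, 1, -3)
|p1 - p2|^2 = 0^2 + 1^2 + (-3)^2
= 0 + 1 + 9
= 10


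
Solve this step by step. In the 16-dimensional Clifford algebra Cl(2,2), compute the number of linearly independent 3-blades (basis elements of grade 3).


Number of grade-k basis blades in Cl(p,q) with n = p + q is C(n, k).
n = 2 + 2 = 4
C(4, 3) = 4! / (3! * 1!)
= 24 / (6 * 1)
= 4


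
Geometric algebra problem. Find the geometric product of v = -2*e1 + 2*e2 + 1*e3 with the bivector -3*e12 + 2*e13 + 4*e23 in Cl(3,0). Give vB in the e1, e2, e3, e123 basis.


vB has grade-1 (vector) and grade-3 (trivector) parts: vB = (v _| B) + (v ^ B).
Vector part <vB>_1:
  e1: -v2*b12 - v3*b13 = -(2)*(-3) - (1)*(2) = 4
  e2: v1*b12 - v3*b23 = (-2)*(-3) - (1)*(4) = 2
  e3: v1*b13 + v2*b23 = (-2)*(2) + (2)*(4) = 4
Trivector part <vB>_3:
  e123: v1*b23 - v2*b13 + v3*b12 = (-2)*(4) - (2)*(2) + (1)*(-3) = -15
vB = 4*e1 + 2*e2 + 4*e3 - 15*e123


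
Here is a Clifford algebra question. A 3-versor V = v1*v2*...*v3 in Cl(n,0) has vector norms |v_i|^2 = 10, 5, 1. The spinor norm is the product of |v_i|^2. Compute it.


Spinor norm N(V) = |v1|^2 * |v2|^2 * ... * |v3|^2
= 10 * 5 * 1
Running product: 10, 50, 50
N(V) = 50


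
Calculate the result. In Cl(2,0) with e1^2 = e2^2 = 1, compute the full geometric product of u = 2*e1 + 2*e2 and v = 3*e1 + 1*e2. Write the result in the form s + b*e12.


Expand: (2*e1 + 2*e2)(3*e1 + 1*e2)
= 2*3*e1e1 + 2*1*e1e2 + 2*3*e2e1 + 2*1*e2e2
Using e1^2 = e2^2 = 1, e2e1 = -e1e2:
Scalar part s = 2*3 + 2*1 = 6 + 2 = 8
Bivector part b = 2*1 - 2*3 = 2 - 6 = -4
uv = 8 - 4*e12


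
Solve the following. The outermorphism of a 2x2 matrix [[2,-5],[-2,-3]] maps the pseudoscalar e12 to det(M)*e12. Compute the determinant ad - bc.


The outermorphism of a linear map f sends e1^e2 to f(e1)^f(e2).
f(e1) = 2*e1 - 2*e2
f(e2) = -5*e1 - 3*e2
f(e1) ^ f(e2) = (2*e1 - 2*e2) ^ (-5*e1 - 3*e2)
= 2*(-3)*e12 + (-2)*(-5)*e21
= (-6 - 10)*e12
= -16*e12
Coefficient = -16


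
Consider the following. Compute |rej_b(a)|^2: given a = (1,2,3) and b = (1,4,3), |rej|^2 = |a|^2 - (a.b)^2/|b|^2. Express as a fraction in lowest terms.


|a|^2 = 1^2 + 2^2 + 3^2 = 14
|b|^2 = 1^2 + 4^2 + 3^2 = 26
a . b = 1*1 + 2*4 + 3*3 = 18
(a.b)^2 = 18^2 = 324
|rej|^2 = 14 - 324/26
= (364 - 324)/26
= 40/26
In lowest terms: 20/13


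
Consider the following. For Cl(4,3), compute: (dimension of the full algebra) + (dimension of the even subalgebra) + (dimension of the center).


n = 4 + 3 = 7
Total dim = 2^7 = 128
Even subalgebra dim = 2^6 = 64
n is odd, so center dim = 2
Sum = 128 + 64 + 2 = 194


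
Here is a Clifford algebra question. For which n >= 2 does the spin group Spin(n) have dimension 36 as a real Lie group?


dim Spin(n) = dim so(n) = n(n-1)/2.
Solve n(n-1)/2 = 36, i.e. n^2 - n - 72 = 0.
Discriminant = 1 + 8*36 = 289
n = (1 + sqrt(289))/2 = (1 + 17)/2 = 9


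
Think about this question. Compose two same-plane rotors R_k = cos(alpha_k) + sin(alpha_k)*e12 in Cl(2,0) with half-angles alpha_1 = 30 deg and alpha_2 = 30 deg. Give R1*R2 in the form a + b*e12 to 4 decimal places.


Same-plane rotors commute and their half-angles add:
R1*R2 = cos(a1 + a2) + sin(a1 + a2)*e12.
a1 + a2 = 30 + 30 = 60 deg
cos(60 deg) = 0.5000
sin(60 deg) = 0.8660
R1*R2 = 0.5000 + 0.8660*e12


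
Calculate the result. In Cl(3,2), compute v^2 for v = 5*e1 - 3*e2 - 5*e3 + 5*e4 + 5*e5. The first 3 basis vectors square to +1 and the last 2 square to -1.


v^2 = sum of c_i^2 * e_i^2
Positive signature terms (e_i^2 = +1): 5^2 + (-3)^2 + (-5)^2 = 59
Negative signature terms (e_j^2 = -1): 5^2 + 5^2 = 50
v^2 = 59 - 50 = 9


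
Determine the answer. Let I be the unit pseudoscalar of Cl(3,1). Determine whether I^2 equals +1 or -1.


The pseudoscalar I = e1...e_n (product of all n generators) of Cl(p,q) satisfies I^2 = (-1)^(q + n(n-1)/2).
p = 3, q = 1, n = p + q = 4
n(n-1)/2 = 4 * 3 / 2 = 6
Exponent = q + n(n-1)/2 = 1 + 6 = 7
I^2 = (-1)^7 = -1


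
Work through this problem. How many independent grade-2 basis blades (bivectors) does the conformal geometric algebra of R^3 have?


The conformal model of R^3 uses Cl(4,1) with m = 3 + 2 = 5 generators.
Number of grade-2 blades = C(m, 2) = C(5, 2)
= 5*4/2 = 10


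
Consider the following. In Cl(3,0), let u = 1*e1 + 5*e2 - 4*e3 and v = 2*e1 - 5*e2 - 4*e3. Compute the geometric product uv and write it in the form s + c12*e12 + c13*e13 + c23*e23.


In Cl(3,0): e_i^2 = 1, e_ie_j = -e_je_i for i != j.
Scalar part = u . v = 1*2 + 5*(-5) + (-4)*(-4)
= 2 + (-25) + 16 = -7
e12 coeff = 1*(-5) - 5*2 = -5 - 10 = -15
e13 coeff = 1*(-4) - (-4)*2 = -4 - (-8) = 4
e23 coeff = 5*(-4) - (-4)*(-5) = -20 - 20 = -40
uv = -7 - 15*e12 + 4*e13 - 40*e23


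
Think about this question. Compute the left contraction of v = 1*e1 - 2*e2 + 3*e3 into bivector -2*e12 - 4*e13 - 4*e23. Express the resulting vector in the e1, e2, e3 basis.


Left contraction v _| B = <vB>_1 (grade-1 part of the geometric product vB).
Using e1_|e12 = e2, e2_|e12 = -e1, e1_|e13 = e3, e3_|e13 = -e1, e2_|e23 = e3, e3_|e23 = -e2:
e1 coeff: -v2*b12 - v3*b13 = -(-2)*(-2) - (3)*(-4) = 8
e2 coeff: v1*b12 - v3*b23 = (1)*(-2) - (3)*(-4) = 10
e3 coeff: v1*b13 + v2*b23 = (1)*(-4) + (-2)*(-4) = 4
v _| B = 8*e1 + 10*e2 + 4*e3


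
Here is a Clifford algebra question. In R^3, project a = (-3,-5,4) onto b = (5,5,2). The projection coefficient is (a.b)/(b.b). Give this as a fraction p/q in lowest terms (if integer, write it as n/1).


Projection coefficient = (a . b) / (b . b)
a . b = (-3)*5 + (-5)*5 + 4*2
= -15 + (-25) + 8 = -32
b . b = 5^2 + 5^2 + 2^2
= 25 + 25 + 4 = 54
Coefficient = -32/54
In lowest terms: -16/27


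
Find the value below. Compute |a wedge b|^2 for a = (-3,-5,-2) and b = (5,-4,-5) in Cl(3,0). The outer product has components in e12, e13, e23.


a wedge b = (a1*b2 - a2*b1)*e12 + (a1*b3 - a3*b1)*e13 + (a2*b3 - a3*b2)*e23
e12 coeff: (-3)*(-4) - (-5)*5 = 12 - (-25) = 37
e13 coeff: (-3)*(-5) - (-2)*5 = 15 - (-10) = 25
e23 coeff: (-5)*(-5) - (-2)*(-4) = 25 - 8 = 17
|a wedge b|^2 = 37^2 + 25^2 + 17^2
= 1369 + 625 + 289
= 2283


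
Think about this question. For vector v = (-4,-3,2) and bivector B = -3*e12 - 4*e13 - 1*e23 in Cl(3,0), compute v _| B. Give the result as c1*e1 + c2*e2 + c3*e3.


Left contraction v _| B = <vB>_1 (grade-1 part of the geometric product vB).
Using e1_|e12 = e2, e2_|e12 = -e1, e1_|e13 = e3, e3_|e13 = -e1, e2_|e23 = e3, e3_|e23 = -e2:
e1 coeff: -v2*b12 - v3*b13 = -(-3)*(-3) - (2)*(-4) = -1
e2 coeff: v1*b12 - v3*b23 = (-4)*(-3) - (2)*(-1) = 14
e3 coeff: v1*b13 + v2*b23 = (-4)*(-4) + (-3)*(-1) = 19
v _| B = -1*e1 + 14*e2 + 19*e3


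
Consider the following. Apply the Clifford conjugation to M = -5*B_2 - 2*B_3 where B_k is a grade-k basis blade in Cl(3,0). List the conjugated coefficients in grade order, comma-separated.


Clifford conjugate sign for grade k: (-1)^(k(k+1)/2)
Grade 2: (-1)^(2*3/2) = (-1)^3 = -1, coeff -5 -> 5
Grade 3: (-1)^(3*4/2) = (-1)^6 = 1, coeff -2 -> -2
Conjugated coefficients: 5, -2


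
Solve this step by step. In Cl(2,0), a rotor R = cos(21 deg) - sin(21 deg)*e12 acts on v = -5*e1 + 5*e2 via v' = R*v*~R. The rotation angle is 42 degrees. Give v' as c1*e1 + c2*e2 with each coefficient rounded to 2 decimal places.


Rotor R = cos(21deg) - sin(21deg)*e12
Rotation angle theta = 2 * 21 = 42 degrees
v' = R*v*~R rotates v by theta.
cos(42deg) = 0.7431, sin(42deg) = 0.6691
v'_1 = -5*cos(42deg) - 5*sin(42deg)
= -5*0.7431 - 5*0.6691
= -7.06
v'_2 = -5*sin(42deg) + 5*cos(42deg)
= -5*0.6691 + 5*0.7431
= 0.37
v' = -7.06*e1 + 0.37*e2


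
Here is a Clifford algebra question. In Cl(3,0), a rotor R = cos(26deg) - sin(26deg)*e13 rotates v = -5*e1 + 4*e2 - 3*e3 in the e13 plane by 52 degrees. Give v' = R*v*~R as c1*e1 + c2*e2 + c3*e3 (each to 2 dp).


Rotor R = cos(26deg) - sin(26deg)*e13
Rotation angle theta = 2 * 26 = 52 degrees in the e13 plane (e1 -> e3).
The component perpendicular to the plane (e2) is invariant: v'_2 = v2 = 4.00
cos(52deg) = 0.6157, sin(52deg) = 0.7880
v'_1 = v1*cos(theta) - v3*sin(theta) = -5*0.6157 - (-3)*0.7880 = -0.71
v'_3 = v1*sin(theta) + v3*cos(theta) = -5*0.7880 + (-3)*0.6157 = -5.79
v' = -0.71*e1 + 4.00*e2 - 5.79*e3


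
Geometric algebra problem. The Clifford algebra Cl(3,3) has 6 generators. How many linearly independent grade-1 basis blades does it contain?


Number of grade-k basis blades in Cl(p,q) with n = p + q is C(n, k).
n = 3 + 3 = 6
C(6, 1) = 6! / (1! * 5!)
= 720 / (1 * 120)
= 6


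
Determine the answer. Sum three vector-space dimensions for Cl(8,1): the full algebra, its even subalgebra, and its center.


n = 8 + 1 = 9
Total dim = 2^9 = 512
Even subalgebra dim = 2^8 = 256
n is odd, so center dim = 2
Sum = 512 + 256 + 2 = 770


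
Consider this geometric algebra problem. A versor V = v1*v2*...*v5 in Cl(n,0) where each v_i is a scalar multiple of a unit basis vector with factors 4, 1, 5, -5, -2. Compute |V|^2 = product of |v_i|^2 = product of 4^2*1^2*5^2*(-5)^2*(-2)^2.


Each vector v_i has |v_i|^2 = s_i^2
Squared scales: 4^2 = 16, 1^2 = 1, 5^2 = 25, (-5)^2 = 25, (-2)^2 = 4
|V|^2 = 16 * 1 * 25 * 25 * 4
= 40000


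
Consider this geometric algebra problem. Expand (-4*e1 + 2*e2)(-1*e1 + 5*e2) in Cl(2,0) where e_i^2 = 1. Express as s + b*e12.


Expand: (-4*e1 + 2*e2)(-1*e1 + 5*e2)
= (-4)*(-1)*e1e1 + (-4)*5*e1e2 + 2*(-1)*e2e1 + 2*5*e2e2
Using e1^2 = e2^2 = 1, e2e1 = -e1e2:
Scalar part s = (-4)*(-1) + 2*5 = 4 + 10 = 14
Bivector part b = (-4)*5 - 2*(-1) = -20 - (-2) = -18
uv = 14 - 18*e12


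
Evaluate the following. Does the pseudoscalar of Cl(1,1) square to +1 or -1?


The pseudoscalar I = e1...e_n (product of all n generators) of Cl(p,q) satisfies I^2 = (-1)^(q + n(n-1)/2).
p = 1, q = 1, n = p + q = 2
n(n-1)/2 = 2 * 1 / 2 = 1
Exponent = q + n(n-1)/2 = 1 + 1 = 2
I^2 = (-1)^2 = +1


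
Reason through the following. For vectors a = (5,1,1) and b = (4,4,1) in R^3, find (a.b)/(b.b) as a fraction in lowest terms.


Projection coefficient = (a . b) / (b . b)
a . b = 5*4 + 1*4 + 1*1
= 20 + 4 + 1 = 25
b . b = 4^2 + 4^2 + 1^2
= 16 + 16 + 1 = 33
Coefficient = 25/33
In lowest terms: 25/33


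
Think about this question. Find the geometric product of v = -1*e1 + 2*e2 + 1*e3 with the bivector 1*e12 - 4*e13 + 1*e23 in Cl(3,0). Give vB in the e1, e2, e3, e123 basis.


vB has grade-1 (vector) and grade-3 (trivector) parts: vB = (v _| B) + (v ^ B).
Vector part <vB>_1:
  e1: -v2*b12 - v3*b13 = -(2)*(1) - (1)*(-4) = 2
  e2: v1*b12 - v3*b23 = (-1)*(1) - (1)*(1) = -2
  e3: v1*b13 + v2*b23 = (-1)*(-4) + (2)*(1) = 6
Trivector part <vB>_3:
  e123: v1*b23 - v2*b13 + v3*b12 = (-1)*(1) - (2)*(-4) + (1)*(1) = 8
vB = 2*e1 - 2*e2 + 6*e3 + 8*e123


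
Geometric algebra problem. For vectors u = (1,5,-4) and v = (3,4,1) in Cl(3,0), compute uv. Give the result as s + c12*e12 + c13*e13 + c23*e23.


In Cl(3,0): e_i^2 = 1, e_ie_j = -e_je_i for i != j.
Scalar part = u . v = 1*3 + 5*4 + (-4)*1
= 3 + 20 + (-4) = 19
e12 coeff = 1*4 - 5*3 = 4 - 15 = -11
e13 coeff = 1*1 - (-4)*3 = 1 - (-12) = 13
e23 coeff = 5*1 - (-4)*4 = 5 - (-16) = 21
uv = 19 - 11*e12 + 13*e13 + 21*e23


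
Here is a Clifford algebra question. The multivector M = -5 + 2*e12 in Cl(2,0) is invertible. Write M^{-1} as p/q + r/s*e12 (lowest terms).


M = -5 + 2*e12, where e12^2 = -1.
Since M commutes with its reverse ~M = a - b*e12, M * ~M = a^2 - b^2*e12^2 = a^2 + b^2.
So M^{-1} = ~M / (a^2 + b^2) = (a - b*e12)/(a^2 + b^2).
a^2 + b^2 = 25 + 4 = 29
Scalar part = -5/29 = -5/29
Bivector coeff = -2/29 = -2/29
M^{-1} = -5/29 - 2/29*e12


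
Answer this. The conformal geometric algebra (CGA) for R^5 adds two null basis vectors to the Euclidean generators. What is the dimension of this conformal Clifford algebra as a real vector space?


The conformal model of R^5 uses Cl(6,1): the 5 Euclidean generators plus two extra orthogonal generators e+ (e+^2 = +1) and e- (e-^2 = -1), from which the null vectors e0, einf are built.
Number of generators m = 5 + 2 = 7.
dim Cl(p,q) = 2^m = 2^7 = 128


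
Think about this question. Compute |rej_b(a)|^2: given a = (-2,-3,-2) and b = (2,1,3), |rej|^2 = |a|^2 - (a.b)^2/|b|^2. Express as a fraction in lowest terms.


|a|^2 = (-2)^2 + (-3)^2 + (-2)^2 = 17
|b|^2 = 2^2 + 1^2 + 3^2 = 14
a . b = (-2)*2 + (-3)*1 + (-2)*3 = -13
(a.b)^2 = (-13)^2 = 169
|rej|^2 = 17 - 169/14
= (238 - 169)/14
= 69/14
In lowest terms: 69/14


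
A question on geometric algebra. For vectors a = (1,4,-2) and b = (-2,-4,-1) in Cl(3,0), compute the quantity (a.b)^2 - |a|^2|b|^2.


a . b = 1*(-2) + 4*(-4) + (-2)*(-1)
= -2 + (-16) + 2 = -16
|a|^2 = 1^2 + 4^2 + (-2)^2 = 21
|b|^2 = (-2)^2 + (-4)^2 + (-1)^2 = 21
(a.b)^2 = (-16)^2 = 256
|a|^2 * |b|^2 = 21 * 21 = 441
Result = 256 - 441 = -185


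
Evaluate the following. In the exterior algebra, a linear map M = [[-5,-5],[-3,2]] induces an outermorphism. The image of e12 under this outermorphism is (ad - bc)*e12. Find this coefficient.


The outermorphism of a linear map f sends e1^e2 to f(e1)^f(e2).
f(e1) = -5*e1 - 3*e2
f(e2) = -5*e1 + 2*e2
f(e1) ^ f(e2) = (-5*e1 - 3*e2) ^ (-5*e1 + 2*e2)
= (-5)*2*e12 + (-3)*(-5)*e21
= (-10 - 15)*e12
= -25*e12
Coefficient = -25


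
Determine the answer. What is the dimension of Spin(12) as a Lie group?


Spin(n) double-covers SO(n); both have Lie algebra so(n) of dimension n(n-1)/2.
n = 12
n(n-1) = 12 * 11 = 132
dim Spin(12) = 132/2 = 66


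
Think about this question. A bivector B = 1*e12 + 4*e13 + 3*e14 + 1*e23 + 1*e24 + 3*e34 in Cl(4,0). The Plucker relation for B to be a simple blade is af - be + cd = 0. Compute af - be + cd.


Plucker relation: af - be + cd
a*f = 1*3 = 3
b*e = 4*1 = 4
c*d = 3*1 = 3
af - be + cd = 3 - 4 + 3
= 2


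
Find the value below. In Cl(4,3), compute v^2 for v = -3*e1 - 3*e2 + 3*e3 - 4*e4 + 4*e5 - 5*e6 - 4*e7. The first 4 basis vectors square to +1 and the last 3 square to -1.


v^2 = sum of c_i^2 * e_i^2
Positive signature terms (e_i^2 = +1): (-3)^2 + (-3)^2 + 3^2 + (-4)^2 = 43
Negative signature terms (e_j^2 = -1): 4^2 + (-5)^2 + (-4)^2 = 57
v^2 = 43 - 57 = -14


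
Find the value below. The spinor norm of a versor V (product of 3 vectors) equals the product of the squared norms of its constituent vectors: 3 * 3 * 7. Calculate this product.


Spinor norm N(V) = |v1|^2 * |v2|^2 * ... * |v3|^2
= 3 * 3 * 7
Running product: 3, 9, 63
N(V) = 63


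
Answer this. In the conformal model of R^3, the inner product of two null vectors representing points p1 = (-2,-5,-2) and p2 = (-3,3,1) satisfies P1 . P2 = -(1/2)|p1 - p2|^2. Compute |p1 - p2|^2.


p1 - p2 = (1, -8, -3)
|p1 - p2|^2 = 1^2 + (-8)^2 + (-3)^2
= 1 + 64 + 9
= 74


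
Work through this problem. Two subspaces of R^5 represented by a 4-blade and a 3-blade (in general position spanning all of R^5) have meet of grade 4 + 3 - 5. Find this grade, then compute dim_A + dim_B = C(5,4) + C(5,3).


Meet grade = grade(A) + grade(B) - n
= 4 + 3 - 5 = 2
C(5,4) = 5
C(5,3) = 10
dim_A + dim_B = 5 + 10 = 15


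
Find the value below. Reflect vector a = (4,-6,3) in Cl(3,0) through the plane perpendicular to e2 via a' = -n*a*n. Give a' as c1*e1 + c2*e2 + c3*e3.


Reflection formula: a' = -n*a*n, with n = e2 (unit vector, n^2 = 1).
For reflection through hyperplane perp to e2:
The component along e2 flips sign, others stay.
a = (4, -6, 3)
a' = (4, 6, 3)
a' = 4*e1 + 6*e2 + 3*e3


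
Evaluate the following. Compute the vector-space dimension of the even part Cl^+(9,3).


Even subalgebra dimension = 2^(n-1)
n = 9 + 3 = 12
2^(12 - 1) = 2^11 = 2048
Verification: sum of C(12,k) for even k = 1 + 66 + 495 + 924 + 495 + 66 + 1 = 2048
Result = 2048


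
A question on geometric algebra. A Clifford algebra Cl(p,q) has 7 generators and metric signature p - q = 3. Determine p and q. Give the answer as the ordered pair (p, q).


We need p + q = 7 and p - q = 3.
Adding: 2p = 7 + 3 = 10, so p = 5.
Then q = 7 - 5 = 2.
(p, q) = (5, 2)


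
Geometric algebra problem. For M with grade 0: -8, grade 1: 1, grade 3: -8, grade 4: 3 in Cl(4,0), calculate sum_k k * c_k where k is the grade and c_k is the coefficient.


Grade-weighted sum = sum of grade_k * coefficient_k
0*(-8) = 0
1*1 = 1
3*(-8) = -24
4*3 = 12
Total = 0 + 1 + (-24) + 12 = -11


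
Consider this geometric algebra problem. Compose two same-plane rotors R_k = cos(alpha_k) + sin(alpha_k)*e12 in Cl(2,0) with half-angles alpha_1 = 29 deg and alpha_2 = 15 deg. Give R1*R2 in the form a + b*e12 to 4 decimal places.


Same-plane rotors commute and their half-angles add:
R1*R2 = cos(a1 + a2) + sin(a1 + a2)*e12.
a1 + a2 = 29 + 15 = 44 deg
cos(44 deg) = 0.7193
sin(44 deg) = 0.6947
R1*R2 = 0.7193 + 0.6947*e12


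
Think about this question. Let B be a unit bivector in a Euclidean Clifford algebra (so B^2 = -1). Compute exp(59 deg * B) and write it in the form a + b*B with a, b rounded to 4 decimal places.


For a unit bivector B with B^2 = -1, the exponential series gives
e^(theta*B) = cos(theta) + sin(theta)*B (the GA analogue of Euler's formula).
theta = 59 degrees = 1.029744 rad
cos(59 deg) = 0.5150
sin(59 deg) = 0.8572
exp(theta*B) = 0.5150 + 0.8572*B


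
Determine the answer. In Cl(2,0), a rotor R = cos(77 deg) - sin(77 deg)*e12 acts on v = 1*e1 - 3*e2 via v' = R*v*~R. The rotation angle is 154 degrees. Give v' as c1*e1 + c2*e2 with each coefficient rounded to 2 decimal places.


Rotor R = cos(77deg) - sin(77deg)*e12
Rotation angle theta = 2 * 77 = 154 degrees
v' = R*v*~R rotates v by theta.
cos(154deg) = -0.8988, sin(154deg) = 0.4384
v'_1 = 1*cos(154deg) - (-3)*sin(154deg)
= 1*(-0.8988) - (-3)*0.4384
= 0.42
v'_2 = 1*sin(154deg) + (-3)*cos(154deg)
= 1*0.4384 + (-3)*(-0.8988)
= 3.13
v' = 0.42*e1 + 3.13*e2


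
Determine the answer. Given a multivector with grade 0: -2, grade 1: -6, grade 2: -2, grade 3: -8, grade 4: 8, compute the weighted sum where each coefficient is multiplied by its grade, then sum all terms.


Grade-weighted sum = sum of grade_k * coefficient_k
0*(-2) = 0
1*(-6) = -6
2*(-2) = -4
3*(-8) = -24
4*8 = 32
Total = 0 + (-6) + (-4) + (-24) + 32 = -2


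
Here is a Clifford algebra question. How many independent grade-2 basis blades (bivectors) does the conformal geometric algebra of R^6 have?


The conformal model of R^6 uses Cl(7,1) with m = 6 + 2 = 8 generators.
Number of grade-2 blades = C(m, 2) = C(8, 2)
= 8*7/2 = 28


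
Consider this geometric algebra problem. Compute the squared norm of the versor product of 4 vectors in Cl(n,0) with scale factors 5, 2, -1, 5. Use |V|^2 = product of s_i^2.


Each vector v_i has |v_i|^2 = s_i^2
Squared scales: 5^2 = 25, 2^2 = 4, (-1)^2 = 1, 5^2 = 25
|V|^2 = 25 * 4 * 1 * 25
= 2500


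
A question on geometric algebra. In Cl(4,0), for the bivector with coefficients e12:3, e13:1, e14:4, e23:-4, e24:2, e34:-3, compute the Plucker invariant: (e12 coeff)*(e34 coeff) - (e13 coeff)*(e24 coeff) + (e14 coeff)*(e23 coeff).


Plucker relation: af - be + cd
a*f = 3*(-3) = -9
b*e = 1*2 = 2
c*d = 4*(-4) = -16
af - be + cd = -9 - 2 + (-16)
= -27


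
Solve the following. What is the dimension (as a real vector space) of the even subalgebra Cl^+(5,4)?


Even subalgebra dimension = 2^(n-1)
n = 5 + 4 = 9
2^(9 - 1) = 2^8 = 256
Verification: sum of C(9,k) for even k = 1 + 36 + 126 + 84 + 9 = 256
Result = 256


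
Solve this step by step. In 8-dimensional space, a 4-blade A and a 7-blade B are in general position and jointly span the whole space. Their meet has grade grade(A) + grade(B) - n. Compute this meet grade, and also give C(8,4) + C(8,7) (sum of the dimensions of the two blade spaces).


Meet grade = grade(A) + grade(B) - n
= 4 + 7 - 8 = 3
C(8,4) = 70
C(8,7) = 8
dim_A + dim_B = 70 + 8 = 78


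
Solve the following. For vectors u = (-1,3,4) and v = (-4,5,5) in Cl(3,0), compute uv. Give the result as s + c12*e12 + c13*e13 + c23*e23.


In Cl(3,0): e_i^2 = 1, e_ie_j = -e_je_i for i != j.
Scalar part = u . v = (-1)*(-4) + 3*5 + 4*5
= 4 + 15 + 20 = 39
e12 coeff = (-1)*5 - 3*(-4) = -5 - (-12) = 7
e13 coeff = (-1)*5 - 4*(-4) = -5 - (-16) = 11
e23 coeff = 3*5 - 4*5 = 15 - 20 = -5
uv = 39 + 7*e12 + 11*e13 - 5*e23


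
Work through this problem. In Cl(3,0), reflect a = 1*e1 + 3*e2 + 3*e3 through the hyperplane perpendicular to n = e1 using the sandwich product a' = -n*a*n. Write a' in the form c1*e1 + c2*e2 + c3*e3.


Reflection formula: a' = -n*a*n, with n = e1 (unit vector, n^2 = 1).
For reflection through hyperplane perp to e1:
The component along e1 flips sign, others stay.
a = (1, 3, 3)
a' = (-1, 3, 3)
a' = -1*e1 + 3*e2 + 3*e3


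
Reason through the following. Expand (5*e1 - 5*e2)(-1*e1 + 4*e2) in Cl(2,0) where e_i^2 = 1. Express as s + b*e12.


Expand: (5*e1 - 5*e2)(-1*e1 + 4*e2)
= 5*(-1)*e1e1 + 5*4*e1e2 + (-5)*(-1)*e2e1 + (-5)*4*e2e2
Using e1^2 = e2^2 = 1, e2e1 = -e1e2:
Scalar part s = 5*(-1) + (-5)*4 = -5 + (-20) = -25
Bivector part b = 5*4 - (-5)*(-1) = 20 - 5 = 15
uv = -25 + 15*e12


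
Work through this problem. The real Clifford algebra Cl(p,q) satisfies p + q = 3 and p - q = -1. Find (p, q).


We need p + q = 3 and p - q = -1.
Adding: 2p = 3 + (-1) = 2, so p = 1.
Then q = 3 - 1 = 2.
(p, q) = (1, 2)


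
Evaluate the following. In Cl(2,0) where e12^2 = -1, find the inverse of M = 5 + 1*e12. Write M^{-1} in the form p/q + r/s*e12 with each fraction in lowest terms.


M = 5 + 1*e12, where e12^2 = -1.
Since M commutes with its reverse ~M = a - b*e12, M * ~M = a^2 - b^2*e12^2 = a^2 + b^2.
So M^{-1} = ~M / (a^2 + b^2) = (a - b*e12)/(a^2 + b^2).
a^2 + b^2 = 25 + 1 = 26
Scalar part = 5/26 = 5/26
Bivector coeff = -1/26 = -1/26
M^{-1} = 5/26 - 1/26*e12


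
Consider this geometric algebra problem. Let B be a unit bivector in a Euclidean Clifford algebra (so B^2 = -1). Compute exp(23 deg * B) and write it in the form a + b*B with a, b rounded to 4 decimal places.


For a unit bivector B with B^2 = -1, the exponential series gives
e^(theta*B) = cos(theta) + sin(theta)*B (the GA analogue of Euler's formula).
theta = 23 degrees = 0.401426 rad
cos(23 deg) = 0.9205
sin(23 deg) = 0.3907
exp(theta*B) = 0.9205 + 0.3907*B


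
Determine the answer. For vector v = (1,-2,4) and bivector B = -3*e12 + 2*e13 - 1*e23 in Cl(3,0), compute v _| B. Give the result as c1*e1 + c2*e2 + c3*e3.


Left contraction v _| B = <vB>_1 (grade-1 part of the geometric product vB).
Using e1_|e12 = e2, e2_|e12 = -e1, e1_|e13 = e3, e3_|e13 = -e1, e2_|e23 = e3, e3_|e23 = -e2:
e1 coeff: -v2*b12 - v3*b13 = -(-2)*(-3) - (4)*(2) = -14
e2 coeff: v1*b12 - v3*b23 = (1)*(-3) - (4)*(-1) = 1
e3 coeff: v1*b13 + v2*b23 = (1)*(2) + (-2)*(-1) = 4
v _| B = -14*e1 + 1*e2 + 4*e3


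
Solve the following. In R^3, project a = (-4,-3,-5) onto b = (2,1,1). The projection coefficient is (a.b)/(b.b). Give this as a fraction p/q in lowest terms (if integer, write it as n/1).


Projection coefficient = (a . b) / (b . b)
a . b = (-4)*2 + (-3)*1 + (-5)*1
= -8 + (-3) + (-5) = -16
b . b = 2^2 + 1^2 + 1^2
= 4 + 1 + 1 = 6
Coefficient = -16/6
In lowest terms: -8/3


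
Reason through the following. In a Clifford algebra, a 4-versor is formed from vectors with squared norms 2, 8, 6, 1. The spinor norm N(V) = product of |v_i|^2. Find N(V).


Spinor norm N(V) = |v1|^2 * |v2|^2 * ... * |v4|^2
= 2 * 8 * 6 * 1
Running product: 2, 16, 96, 96
N(V) = 96


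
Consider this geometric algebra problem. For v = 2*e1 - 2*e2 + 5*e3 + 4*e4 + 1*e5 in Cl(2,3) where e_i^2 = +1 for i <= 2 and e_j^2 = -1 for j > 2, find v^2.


v^2 = sum of c_i^2 * e_i^2
Positive signature terms (e_i^2 = +1): 2^2 + (-2)^2 = 8
Negative signature terms (e_j^2 = -1): 5^2 + 4^2 + 1^2 = 42
v^2 = 8 - 42 = -34


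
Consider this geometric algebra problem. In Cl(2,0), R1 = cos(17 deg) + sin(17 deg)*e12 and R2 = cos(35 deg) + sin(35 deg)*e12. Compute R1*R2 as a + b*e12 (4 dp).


Same-plane rotors commute and their half-angles add:
R1*R2 = cos(a1 + a2) + sin(a1 + a2)*e12.
a1 + a2 = 17 + 35 = 52 deg
cos(52 deg) = 0.6157
sin(52 deg) = 0.7880
R1*R2 = 0.6157 + 0.7880*e12


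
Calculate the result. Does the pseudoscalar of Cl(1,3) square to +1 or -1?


The pseudoscalar I = e1...e_n (product of all n generators) of Cl(p,q) satisfies I^2 = (-1)^(q + n(n-1)/2).
p = 1, q = 3, n = p + q = 4
n(n-1)/2 = 4 * 3 / 2 = 6
Exponent = q + n(n-1)/2 = 3 + 6 = 9
I^2 = (-1)^9 = -1


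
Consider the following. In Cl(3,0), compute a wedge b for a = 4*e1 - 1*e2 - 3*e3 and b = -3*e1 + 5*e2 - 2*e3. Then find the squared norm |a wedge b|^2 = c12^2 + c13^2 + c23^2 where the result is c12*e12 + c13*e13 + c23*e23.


a wedge b = (a1*b2 - a2*b1)*e12 + (a1*b3 - a3*b1)*e13 + (a2*b3 - a3*b2)*e23
e12 coeff: 4*5 - (-1)*(-3) = 20 - 3 = 17
e13 coeff: 4*(-2) - (-3)*(-3) = -8 - 9 = -17
e23 coeff: (-1)*(-2) - (-3)*5 = 2 - (-15) = 17
|a wedge b|^2 = 17^2 + (-17)^2 + 17^2
= 289 + 289 + 289
= 867


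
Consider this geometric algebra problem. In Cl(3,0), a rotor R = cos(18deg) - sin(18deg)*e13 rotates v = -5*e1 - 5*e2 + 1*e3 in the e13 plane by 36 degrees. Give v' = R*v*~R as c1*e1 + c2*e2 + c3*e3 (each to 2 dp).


Rotor R = cos(18deg) - sin(18deg)*e13
Rotation angle theta = 2 * 18 = 36 degrees in the e13 plane (e1 -> e3).
The component perpendicular to the plane (e2) is invariant: v'_2 = v2 = -5.00
cos(36deg) = 0.8090, sin(36deg) = 0.5878
v'_1 = v1*cos(theta) - v3*sin(theta) = -5*0.8090 - 1*0.5878 = -4.63
v'_3 = v1*sin(theta) + v3*cos(theta) = -5*0.5878 + 1*0.8090 = -2.13
v' = -4.63*e1 - 5.00*e2 - 2.13*e3


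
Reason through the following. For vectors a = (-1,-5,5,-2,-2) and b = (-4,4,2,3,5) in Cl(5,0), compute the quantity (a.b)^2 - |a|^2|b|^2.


a . b = (-1)*(-4) + (-5)*4 + 5*2 + (-2)*3 + (-2)*5
= 4 + (-20) + 10 + (-6) + (-10) = -22
|a|^2 = (-1)^2 + (-5)^2 + 5^2 + (-2)^2 + (-2)^2 = 59
|b|^2 = (-4)^2 + 4^2 + 2^2 + 3^2 + 5^2 = 70
(a.b)^2 = (-22)^2 = 484
|a|^2 * |b|^2 = 59 * 70 = 4130
Result = 484 - 4130 = -3646


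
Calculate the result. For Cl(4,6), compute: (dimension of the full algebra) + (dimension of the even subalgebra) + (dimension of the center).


n = 4 + 6 = 10
Total dim = 2^10 = 1024
Even subalgebra dim = 2^9 = 512
n is even, so center dim = 1
Sum = 1024 + 512 + 1 = 1537


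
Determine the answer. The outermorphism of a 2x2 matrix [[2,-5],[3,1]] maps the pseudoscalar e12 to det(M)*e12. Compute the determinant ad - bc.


The outermorphism of a linear map f sends e1^e2 to f(e1)^f(e2).
f(e1) = 2*e1 + 3*e2
f(e2) = -5*e1 + 1*e2
f(e1) ^ f(e2) = (2*e1 + 3*e2) ^ (-5*e1 + 1*e2)
= 2*1*e12 + 3*(-5)*e21
= (2 - (-15))*e12
= 17*e12
Coefficient = 17


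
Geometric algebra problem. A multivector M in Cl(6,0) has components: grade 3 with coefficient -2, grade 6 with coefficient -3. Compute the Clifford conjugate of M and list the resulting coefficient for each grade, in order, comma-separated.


Clifford conjugate sign for grade k: (-1)^(k(k+1)/2)
Grade 3: (-1)^(3*4/2) = (-1)^6 = 1, coeff -2 -> -2
Grade 6: (-1)^(6*7/2) = (-1)^21 = -1, coeff -3 -> 3
Conjugated coefficients: -2, 3


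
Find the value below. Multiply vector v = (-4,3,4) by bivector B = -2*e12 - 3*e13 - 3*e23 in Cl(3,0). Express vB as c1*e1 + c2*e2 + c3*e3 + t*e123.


vB has grade-1 (vector) and grade-3 (trivector) parts: vB = (v _| B) + (v ^ B).
Vector part <vB>_1:
  e1: -v2*b12 - v3*b13 = -(3)*(-2) - (4)*(-3) = 18
  e2: v1*b12 - v3*b23 = (-4)*(-2) - (4)*(-3) = 20
  e3: v1*b13 + v2*b23 = (-4)*(-3) + (3)*(-3) = 3
Trivector part <vB>_3:
  e123: v1*b23 - v2*b13 + v3*b12 = (-4)*(-3) - (3)*(-3) + (4)*(-2) = 13
vB = 18*e1 + 20*e2 + 3*e3 + 13*e123


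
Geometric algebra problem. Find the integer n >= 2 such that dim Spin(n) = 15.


dim Spin(n) = dim so(n) = n(n-1)/2.
Solve n(n-1)/2 = 15, i.e. n^2 - n - 30 = 0.
Discriminant = 1 + 8*15 = 121
n = (1 + sqrt(121))/2 = (1 + 11)/2 = 6


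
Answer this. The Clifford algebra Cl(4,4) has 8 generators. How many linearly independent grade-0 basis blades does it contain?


Number of grade-k basis blades in Cl(p,q) with n = p + q is C(n, k).
n = 4 + 4 = 8
C(8, 0) = 8! / (0! * 8!)
= 40320 / (1 * 40320)
= 1


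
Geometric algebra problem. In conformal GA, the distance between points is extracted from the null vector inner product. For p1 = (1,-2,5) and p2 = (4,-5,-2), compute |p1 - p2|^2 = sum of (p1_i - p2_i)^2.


p1 - p2 = (-3, 3, 7)
|p1 - p2|^2 = (-3)^2 + 3^2 + 7^2
= 9 + 9 + 49
= 67


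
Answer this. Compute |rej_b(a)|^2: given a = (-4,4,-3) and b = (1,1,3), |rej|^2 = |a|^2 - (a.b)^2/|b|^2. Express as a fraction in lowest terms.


|a|^2 = (-4)^2 + 4^2 + (-3)^2 = 41
|b|^2 = 1^2 + 1^2 + 3^2 = 11
a . b = (-4)*1 + 4*1 + (-3)*3 = -9
(a.b)^2 = (-9)^2 = 81
|rej|^2 = 41 - 81/11
= (451 - 81)/11
= 370/11
In lowest terms: 370/11


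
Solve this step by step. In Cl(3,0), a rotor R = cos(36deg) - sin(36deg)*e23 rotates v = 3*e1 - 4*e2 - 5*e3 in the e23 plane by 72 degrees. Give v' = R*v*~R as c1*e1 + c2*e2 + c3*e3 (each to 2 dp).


Rotor R = cos(36deg) - sin(36deg)*e23
Rotation angle theta = 2 * 36 = 72 degrees in the e23 plane (e2 -> e3).
The component perpendicular to the plane (e1) is invariant: v'_1 = v1 = 3.00
cos(72deg) = 0.3090, sin(72deg) = 0.9511
v'_2 = v2*cos(theta) - v3*sin(theta) = -4*0.3090 - (-5)*0.9511 = 3.52
v'_3 = v2*sin(theta) + v3*cos(theta) = -4*0.9511 + (-5)*0.3090 = -5.35
v' = 3.00*e1 + 3.52*e2 - 5.35*e3


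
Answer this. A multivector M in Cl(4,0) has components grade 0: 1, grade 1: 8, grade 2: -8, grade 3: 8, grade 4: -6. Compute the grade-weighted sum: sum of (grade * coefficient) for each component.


Grade-weighted sum = sum of grade_k * coefficient_k
0*1 = 0
1*8 = 8
2*(-8) = -16
3*8 = 24
4*(-6) = -24
Total = 0 + 8 + (-16) + 24 + (-24) = -8


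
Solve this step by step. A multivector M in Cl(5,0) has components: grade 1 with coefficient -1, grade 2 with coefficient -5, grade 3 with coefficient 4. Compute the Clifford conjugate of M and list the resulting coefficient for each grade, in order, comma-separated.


Clifford conjugate sign for grade k: (-1)^(k(k+1)/2)
Grade 1: (-1)^(1*2/2) = (-1)^1 = -1, coeff -1 -> 1
Grade 2: (-1)^(2*3/2) = (-1)^3 = -1, coeff -5 -> 5
Grade 3: (-1)^(3*4/2) = (-1)^6 = 1, coeff 4 -> 4
Conjugated coefficients: 1, 5, 4


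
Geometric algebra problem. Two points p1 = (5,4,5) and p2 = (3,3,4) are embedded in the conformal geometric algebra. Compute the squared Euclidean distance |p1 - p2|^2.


p1 - p2 = (2, 1, 1)
|p1 - p2|^2 = 2^2 + 1^2 + 1^2
= 4 + 1 + 1
= 6


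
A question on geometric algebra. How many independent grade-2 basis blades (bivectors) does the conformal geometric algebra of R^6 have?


The conformal model of R^6 uses Cl(7,1) with m = 6 + 2 = 8 generators.
Number of grade-2 blades = C(m, 2) = C(8, 2)
= 8*7/2 = 28


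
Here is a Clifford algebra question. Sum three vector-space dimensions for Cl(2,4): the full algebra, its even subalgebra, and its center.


n = 2 + 4 = 6
Total dim = 2^6 = 64
Even subalgebra dim = 2^5 = 32
n is even, so center dim = 1
Sum = 64 + 32 + 1 = 97


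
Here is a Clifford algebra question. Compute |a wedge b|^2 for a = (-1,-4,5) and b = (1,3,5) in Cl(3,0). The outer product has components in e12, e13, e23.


a wedge b = (a1*b2 - a2*b1)*e12 + (a1*b3 - a3*b1)*e13 + (a2*b3 - a3*b2)*e23
e12 coeff: (-1)*3 - (-4)*1 = -3 - (-4) = 1
e13 coeff: (-1)*5 - 5*1 = -5 - 5 = -10
e23 coeff: (-4)*5 - 5*3 = -20 - 15 = -35
|a wedge b|^2 = 1^2 + (-10)^2 + (-35)^2
= 1 + 100 + 1225
= 1326


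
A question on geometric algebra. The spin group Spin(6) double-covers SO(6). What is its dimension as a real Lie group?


Spin(n) double-covers SO(n); both have Lie algebra so(n) of dimension n(n-1)/2.
n = 6
n(n-1) = 6 * 5 = 30
dim Spin(6) = 30/2 = 15


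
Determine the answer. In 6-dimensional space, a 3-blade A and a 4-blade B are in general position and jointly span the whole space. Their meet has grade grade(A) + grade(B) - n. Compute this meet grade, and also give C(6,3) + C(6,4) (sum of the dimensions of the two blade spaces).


Meet grade = grade(A) + grade(B) - n
= 3 + 4 - 6 = 1
C(6,3) = 20
C(6,4) = 15
dim_A + dim_B = 20 + 15 = 35
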